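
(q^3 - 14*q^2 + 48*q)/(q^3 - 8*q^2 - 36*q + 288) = q/(q + 6)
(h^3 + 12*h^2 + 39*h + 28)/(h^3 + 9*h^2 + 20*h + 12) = (h^2 + 11*h + 28)/(h^2 + 8*h + 12)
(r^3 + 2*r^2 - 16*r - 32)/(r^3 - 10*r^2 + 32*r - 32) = (r^2 + 6*r + 8)/(r^2 - 6*r + 8)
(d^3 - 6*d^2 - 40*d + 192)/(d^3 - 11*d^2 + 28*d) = (d^2 - 2*d - 48)/(d*(d - 7))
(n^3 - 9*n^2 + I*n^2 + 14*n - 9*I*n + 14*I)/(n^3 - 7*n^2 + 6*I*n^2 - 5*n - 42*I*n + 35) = (n - 2)/(n + 5*I)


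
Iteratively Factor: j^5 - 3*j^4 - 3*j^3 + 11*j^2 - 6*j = (j - 1)*(j^4 - 2*j^3 - 5*j^2 + 6*j) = (j - 1)^2*(j^3 - j^2 - 6*j) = j*(j - 1)^2*(j^2 - j - 6) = j*(j - 1)^2*(j + 2)*(j - 3)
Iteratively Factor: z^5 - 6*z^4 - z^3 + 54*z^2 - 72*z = (z + 3)*(z^4 - 9*z^3 + 26*z^2 - 24*z) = (z - 2)*(z + 3)*(z^3 - 7*z^2 + 12*z) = (z - 4)*(z - 2)*(z + 3)*(z^2 - 3*z) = (z - 4)*(z - 3)*(z - 2)*(z + 3)*(z)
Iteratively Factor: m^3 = (m)*(m^2) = m^2*(m)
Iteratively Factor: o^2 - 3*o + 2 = (o - 1)*(o - 2)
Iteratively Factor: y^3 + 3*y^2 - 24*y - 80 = (y + 4)*(y^2 - y - 20) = (y - 5)*(y + 4)*(y + 4)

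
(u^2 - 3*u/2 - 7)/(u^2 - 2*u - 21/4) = 2*(u + 2)/(2*u + 3)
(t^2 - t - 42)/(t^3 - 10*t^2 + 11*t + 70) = (t + 6)/(t^2 - 3*t - 10)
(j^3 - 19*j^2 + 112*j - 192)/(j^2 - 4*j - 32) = (j^2 - 11*j + 24)/(j + 4)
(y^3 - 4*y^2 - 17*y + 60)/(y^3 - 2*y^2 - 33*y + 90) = (y + 4)/(y + 6)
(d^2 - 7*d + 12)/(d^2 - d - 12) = (d - 3)/(d + 3)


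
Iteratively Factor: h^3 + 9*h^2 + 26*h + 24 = (h + 2)*(h^2 + 7*h + 12) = (h + 2)*(h + 3)*(h + 4)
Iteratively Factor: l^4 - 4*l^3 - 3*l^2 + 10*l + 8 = (l - 2)*(l^3 - 2*l^2 - 7*l - 4) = (l - 4)*(l - 2)*(l^2 + 2*l + 1) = (l - 4)*(l - 2)*(l + 1)*(l + 1)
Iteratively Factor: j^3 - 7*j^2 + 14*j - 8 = (j - 2)*(j^2 - 5*j + 4) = (j - 2)*(j - 1)*(j - 4)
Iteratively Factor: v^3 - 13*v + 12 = (v - 3)*(v^2 + 3*v - 4) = (v - 3)*(v - 1)*(v + 4)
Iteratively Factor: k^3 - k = (k)*(k^2 - 1) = k*(k + 1)*(k - 1)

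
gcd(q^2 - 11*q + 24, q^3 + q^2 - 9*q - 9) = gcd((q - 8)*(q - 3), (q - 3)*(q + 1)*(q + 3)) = q - 3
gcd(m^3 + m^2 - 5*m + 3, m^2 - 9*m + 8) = m - 1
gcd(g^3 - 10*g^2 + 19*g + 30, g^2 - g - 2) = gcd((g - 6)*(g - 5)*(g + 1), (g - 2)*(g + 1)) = g + 1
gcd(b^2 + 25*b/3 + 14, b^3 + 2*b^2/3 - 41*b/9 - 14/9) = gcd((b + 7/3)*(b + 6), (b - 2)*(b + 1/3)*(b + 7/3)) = b + 7/3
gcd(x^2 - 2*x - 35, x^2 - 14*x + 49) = x - 7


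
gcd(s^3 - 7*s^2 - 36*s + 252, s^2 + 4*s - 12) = s + 6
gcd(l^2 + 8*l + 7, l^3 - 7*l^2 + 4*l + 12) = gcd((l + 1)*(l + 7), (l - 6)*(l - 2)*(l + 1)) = l + 1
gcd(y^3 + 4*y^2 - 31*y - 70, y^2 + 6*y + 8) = y + 2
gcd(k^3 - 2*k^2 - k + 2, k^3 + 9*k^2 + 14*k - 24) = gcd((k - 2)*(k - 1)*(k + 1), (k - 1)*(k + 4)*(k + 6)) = k - 1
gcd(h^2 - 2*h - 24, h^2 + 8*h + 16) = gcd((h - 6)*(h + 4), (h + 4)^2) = h + 4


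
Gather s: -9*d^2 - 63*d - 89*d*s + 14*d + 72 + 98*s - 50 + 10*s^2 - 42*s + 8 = -9*d^2 - 49*d + 10*s^2 + s*(56 - 89*d) + 30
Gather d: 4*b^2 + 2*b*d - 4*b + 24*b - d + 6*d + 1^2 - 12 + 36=4*b^2 + 20*b + d*(2*b + 5) + 25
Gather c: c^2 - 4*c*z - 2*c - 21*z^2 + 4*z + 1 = c^2 + c*(-4*z - 2) - 21*z^2 + 4*z + 1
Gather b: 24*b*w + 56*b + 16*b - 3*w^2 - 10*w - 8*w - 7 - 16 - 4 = b*(24*w + 72) - 3*w^2 - 18*w - 27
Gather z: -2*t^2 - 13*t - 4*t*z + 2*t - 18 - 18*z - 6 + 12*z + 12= -2*t^2 - 11*t + z*(-4*t - 6) - 12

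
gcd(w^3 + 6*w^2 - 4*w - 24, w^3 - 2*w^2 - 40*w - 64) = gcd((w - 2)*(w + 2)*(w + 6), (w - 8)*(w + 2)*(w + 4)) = w + 2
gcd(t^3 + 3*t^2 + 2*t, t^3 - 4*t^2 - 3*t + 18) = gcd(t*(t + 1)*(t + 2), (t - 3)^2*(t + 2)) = t + 2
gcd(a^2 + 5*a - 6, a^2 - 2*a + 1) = a - 1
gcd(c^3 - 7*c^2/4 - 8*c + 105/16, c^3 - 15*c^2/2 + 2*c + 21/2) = 1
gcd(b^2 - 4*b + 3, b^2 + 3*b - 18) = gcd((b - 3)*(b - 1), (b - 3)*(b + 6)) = b - 3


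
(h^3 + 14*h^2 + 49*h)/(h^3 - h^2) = (h^2 + 14*h + 49)/(h*(h - 1))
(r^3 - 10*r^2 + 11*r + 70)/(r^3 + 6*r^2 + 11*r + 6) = (r^2 - 12*r + 35)/(r^2 + 4*r + 3)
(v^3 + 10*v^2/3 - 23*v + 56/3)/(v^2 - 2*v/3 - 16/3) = (v^2 + 6*v - 7)/(v + 2)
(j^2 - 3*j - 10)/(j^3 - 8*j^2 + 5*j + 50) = 1/(j - 5)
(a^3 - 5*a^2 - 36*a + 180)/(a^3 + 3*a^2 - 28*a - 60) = (a - 6)/(a + 2)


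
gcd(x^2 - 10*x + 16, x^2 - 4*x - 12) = 1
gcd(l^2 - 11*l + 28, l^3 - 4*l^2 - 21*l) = l - 7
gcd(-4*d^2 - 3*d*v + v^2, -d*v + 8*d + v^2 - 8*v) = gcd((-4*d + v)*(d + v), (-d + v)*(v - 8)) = 1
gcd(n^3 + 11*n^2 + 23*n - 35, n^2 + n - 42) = n + 7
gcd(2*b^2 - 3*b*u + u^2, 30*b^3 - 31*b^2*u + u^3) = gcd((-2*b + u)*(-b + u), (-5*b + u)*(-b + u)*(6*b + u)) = -b + u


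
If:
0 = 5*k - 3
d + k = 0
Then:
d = -3/5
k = 3/5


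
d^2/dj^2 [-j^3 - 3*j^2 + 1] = -6*j - 6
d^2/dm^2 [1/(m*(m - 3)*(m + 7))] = 2*(6*m^4 + 32*m^3 - 15*m^2 - 252*m + 441)/(m^3*(m^6 + 12*m^5 - 15*m^4 - 440*m^3 + 315*m^2 + 5292*m - 9261))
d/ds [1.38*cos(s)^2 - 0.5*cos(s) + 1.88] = (0.5 - 2.76*cos(s))*sin(s)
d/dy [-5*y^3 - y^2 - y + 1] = -15*y^2 - 2*y - 1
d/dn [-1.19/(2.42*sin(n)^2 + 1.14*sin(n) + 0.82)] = (5.7596*sin(n) + 1.3566)*cos(n)/(2.42*sin(n)^2 + 1.14*sin(n) + 0.82)^2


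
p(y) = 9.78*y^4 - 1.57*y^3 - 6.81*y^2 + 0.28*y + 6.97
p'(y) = 39.12*y^3 - 4.71*y^2 - 13.62*y + 0.28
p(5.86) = 10991.48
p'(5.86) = 7630.85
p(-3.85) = 2143.28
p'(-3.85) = -2249.54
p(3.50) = 1324.82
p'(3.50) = 1572.18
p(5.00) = 5754.37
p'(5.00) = 4704.43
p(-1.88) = 114.98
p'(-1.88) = -250.70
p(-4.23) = 3133.89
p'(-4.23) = -2987.26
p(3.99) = 2278.68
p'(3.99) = 2355.90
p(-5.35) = 8063.21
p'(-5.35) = -6052.13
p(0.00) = 6.97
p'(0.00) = 0.28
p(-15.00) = 498881.77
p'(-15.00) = -132885.17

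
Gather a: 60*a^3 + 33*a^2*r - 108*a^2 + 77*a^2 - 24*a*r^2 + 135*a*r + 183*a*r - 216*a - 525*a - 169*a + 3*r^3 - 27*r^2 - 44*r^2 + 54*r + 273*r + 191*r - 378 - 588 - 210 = 60*a^3 + a^2*(33*r - 31) + a*(-24*r^2 + 318*r - 910) + 3*r^3 - 71*r^2 + 518*r - 1176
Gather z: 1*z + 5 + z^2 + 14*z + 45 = z^2 + 15*z + 50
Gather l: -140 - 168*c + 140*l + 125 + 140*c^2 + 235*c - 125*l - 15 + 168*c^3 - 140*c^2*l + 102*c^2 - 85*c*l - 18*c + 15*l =168*c^3 + 242*c^2 + 49*c + l*(-140*c^2 - 85*c + 30) - 30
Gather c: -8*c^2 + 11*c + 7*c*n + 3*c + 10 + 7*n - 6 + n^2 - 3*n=-8*c^2 + c*(7*n + 14) + n^2 + 4*n + 4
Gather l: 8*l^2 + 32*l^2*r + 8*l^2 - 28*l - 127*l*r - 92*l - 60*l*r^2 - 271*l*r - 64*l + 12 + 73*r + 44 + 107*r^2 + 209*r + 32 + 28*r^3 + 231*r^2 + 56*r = l^2*(32*r + 16) + l*(-60*r^2 - 398*r - 184) + 28*r^3 + 338*r^2 + 338*r + 88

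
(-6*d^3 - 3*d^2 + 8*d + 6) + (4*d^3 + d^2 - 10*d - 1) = -2*d^3 - 2*d^2 - 2*d + 5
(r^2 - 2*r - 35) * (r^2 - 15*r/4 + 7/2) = r^4 - 23*r^3/4 - 24*r^2 + 497*r/4 - 245/2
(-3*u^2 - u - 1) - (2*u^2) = -5*u^2 - u - 1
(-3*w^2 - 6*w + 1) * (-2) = 6*w^2 + 12*w - 2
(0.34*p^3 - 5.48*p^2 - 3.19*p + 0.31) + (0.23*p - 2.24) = 0.34*p^3 - 5.48*p^2 - 2.96*p - 1.93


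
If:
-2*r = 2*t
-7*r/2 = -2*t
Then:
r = 0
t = 0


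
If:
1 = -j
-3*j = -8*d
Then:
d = -3/8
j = -1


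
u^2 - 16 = (u - 4)*(u + 4)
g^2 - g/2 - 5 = (g - 5/2)*(g + 2)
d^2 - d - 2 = (d - 2)*(d + 1)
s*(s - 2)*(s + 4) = s^3 + 2*s^2 - 8*s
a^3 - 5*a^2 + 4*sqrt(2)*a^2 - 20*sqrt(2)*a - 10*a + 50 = (a - 5)*(a - sqrt(2))*(a + 5*sqrt(2))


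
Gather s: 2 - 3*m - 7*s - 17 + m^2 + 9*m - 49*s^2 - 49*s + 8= m^2 + 6*m - 49*s^2 - 56*s - 7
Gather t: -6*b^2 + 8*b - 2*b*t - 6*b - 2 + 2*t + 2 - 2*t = -6*b^2 - 2*b*t + 2*b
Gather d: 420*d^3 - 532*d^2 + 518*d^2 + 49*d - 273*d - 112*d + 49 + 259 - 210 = 420*d^3 - 14*d^2 - 336*d + 98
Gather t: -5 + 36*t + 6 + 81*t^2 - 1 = 81*t^2 + 36*t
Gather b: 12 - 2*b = 12 - 2*b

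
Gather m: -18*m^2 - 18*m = -18*m^2 - 18*m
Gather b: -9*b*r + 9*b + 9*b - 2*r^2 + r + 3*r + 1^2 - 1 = b*(18 - 9*r) - 2*r^2 + 4*r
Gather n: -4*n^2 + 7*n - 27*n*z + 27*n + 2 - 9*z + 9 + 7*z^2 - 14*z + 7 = -4*n^2 + n*(34 - 27*z) + 7*z^2 - 23*z + 18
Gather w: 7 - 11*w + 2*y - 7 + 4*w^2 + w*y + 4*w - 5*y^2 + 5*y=4*w^2 + w*(y - 7) - 5*y^2 + 7*y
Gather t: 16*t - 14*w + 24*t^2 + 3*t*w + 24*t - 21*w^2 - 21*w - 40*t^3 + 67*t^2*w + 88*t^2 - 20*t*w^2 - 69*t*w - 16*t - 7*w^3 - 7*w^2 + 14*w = -40*t^3 + t^2*(67*w + 112) + t*(-20*w^2 - 66*w + 24) - 7*w^3 - 28*w^2 - 21*w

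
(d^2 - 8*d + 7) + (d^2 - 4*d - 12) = 2*d^2 - 12*d - 5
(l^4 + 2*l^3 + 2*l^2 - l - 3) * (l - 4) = l^5 - 2*l^4 - 6*l^3 - 9*l^2 + l + 12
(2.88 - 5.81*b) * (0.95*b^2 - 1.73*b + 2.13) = -5.5195*b^3 + 12.7873*b^2 - 17.3577*b + 6.1344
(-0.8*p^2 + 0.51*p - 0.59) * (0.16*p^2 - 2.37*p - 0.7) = -0.128*p^4 + 1.9776*p^3 - 0.7431*p^2 + 1.0413*p + 0.413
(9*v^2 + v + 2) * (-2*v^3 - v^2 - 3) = -18*v^5 - 11*v^4 - 5*v^3 - 29*v^2 - 3*v - 6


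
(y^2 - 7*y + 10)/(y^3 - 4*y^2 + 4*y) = (y - 5)/(y*(y - 2))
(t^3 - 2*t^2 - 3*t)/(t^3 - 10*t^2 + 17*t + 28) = t*(t - 3)/(t^2 - 11*t + 28)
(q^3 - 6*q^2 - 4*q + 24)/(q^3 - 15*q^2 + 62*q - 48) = (q^2 - 4)/(q^2 - 9*q + 8)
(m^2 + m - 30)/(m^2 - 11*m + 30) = (m + 6)/(m - 6)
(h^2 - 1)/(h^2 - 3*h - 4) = (h - 1)/(h - 4)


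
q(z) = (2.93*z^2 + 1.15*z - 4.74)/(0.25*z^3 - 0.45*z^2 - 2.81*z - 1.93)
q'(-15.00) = -0.04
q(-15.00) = -0.70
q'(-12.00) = -0.07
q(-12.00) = -0.87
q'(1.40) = -1.36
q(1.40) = -0.43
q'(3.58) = -6.87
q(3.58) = -5.87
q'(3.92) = -15.10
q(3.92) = -9.33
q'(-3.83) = -1.02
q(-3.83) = -2.86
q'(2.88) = -2.63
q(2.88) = -2.94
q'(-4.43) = -0.65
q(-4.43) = -2.38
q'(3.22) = -3.88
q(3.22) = -4.02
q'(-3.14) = -2.19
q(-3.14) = -3.89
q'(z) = (5.86*z + 1.15)/(0.25*z^3 - 0.45*z^2 - 2.81*z - 1.93) + (-0.75*z^2 + 0.9*z + 2.81)*(2.93*z^2 + 1.15*z - 4.74)/(0.25*z^3 - 0.45*z^2 - 2.81*z - 1.93)^2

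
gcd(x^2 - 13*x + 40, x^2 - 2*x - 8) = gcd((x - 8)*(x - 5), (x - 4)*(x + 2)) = 1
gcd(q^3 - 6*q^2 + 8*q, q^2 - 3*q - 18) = 1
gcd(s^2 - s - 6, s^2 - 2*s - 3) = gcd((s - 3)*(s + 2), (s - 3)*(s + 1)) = s - 3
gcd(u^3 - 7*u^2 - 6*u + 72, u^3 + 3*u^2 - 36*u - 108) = u^2 - 3*u - 18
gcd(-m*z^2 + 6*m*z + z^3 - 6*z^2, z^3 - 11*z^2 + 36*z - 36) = z - 6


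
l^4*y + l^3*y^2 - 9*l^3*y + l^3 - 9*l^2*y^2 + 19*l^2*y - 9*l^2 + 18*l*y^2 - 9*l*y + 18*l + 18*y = (l - 6)*(l - 3)*(l + y)*(l*y + 1)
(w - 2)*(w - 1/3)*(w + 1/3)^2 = w^4 - 5*w^3/3 - 7*w^2/9 + 5*w/27 + 2/27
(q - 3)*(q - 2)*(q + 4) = q^3 - q^2 - 14*q + 24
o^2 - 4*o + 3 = (o - 3)*(o - 1)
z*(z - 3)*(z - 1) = z^3 - 4*z^2 + 3*z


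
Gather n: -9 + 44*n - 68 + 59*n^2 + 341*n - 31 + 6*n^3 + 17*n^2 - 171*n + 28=6*n^3 + 76*n^2 + 214*n - 80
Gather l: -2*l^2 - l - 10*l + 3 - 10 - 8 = -2*l^2 - 11*l - 15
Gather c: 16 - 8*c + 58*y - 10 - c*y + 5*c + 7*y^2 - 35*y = c*(-y - 3) + 7*y^2 + 23*y + 6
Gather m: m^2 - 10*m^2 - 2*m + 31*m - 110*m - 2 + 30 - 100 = -9*m^2 - 81*m - 72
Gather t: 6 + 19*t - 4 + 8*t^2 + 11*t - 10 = 8*t^2 + 30*t - 8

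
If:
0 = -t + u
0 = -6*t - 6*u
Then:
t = 0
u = 0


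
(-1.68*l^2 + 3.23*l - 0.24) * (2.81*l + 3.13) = -4.7208*l^3 + 3.8179*l^2 + 9.4355*l - 0.7512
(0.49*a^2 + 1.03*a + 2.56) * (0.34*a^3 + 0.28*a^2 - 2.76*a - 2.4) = 0.1666*a^5 + 0.4874*a^4 - 0.1936*a^3 - 3.302*a^2 - 9.5376*a - 6.144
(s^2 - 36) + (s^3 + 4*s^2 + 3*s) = s^3 + 5*s^2 + 3*s - 36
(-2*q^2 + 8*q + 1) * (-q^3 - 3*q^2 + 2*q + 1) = 2*q^5 - 2*q^4 - 29*q^3 + 11*q^2 + 10*q + 1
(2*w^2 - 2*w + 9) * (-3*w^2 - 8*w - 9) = -6*w^4 - 10*w^3 - 29*w^2 - 54*w - 81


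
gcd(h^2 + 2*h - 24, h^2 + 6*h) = h + 6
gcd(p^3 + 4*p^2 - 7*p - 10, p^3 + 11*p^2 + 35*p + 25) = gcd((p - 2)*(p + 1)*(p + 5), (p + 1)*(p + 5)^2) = p^2 + 6*p + 5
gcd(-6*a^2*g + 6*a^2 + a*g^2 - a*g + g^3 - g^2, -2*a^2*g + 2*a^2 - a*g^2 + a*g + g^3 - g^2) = 2*a*g - 2*a - g^2 + g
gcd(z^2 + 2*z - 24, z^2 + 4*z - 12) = z + 6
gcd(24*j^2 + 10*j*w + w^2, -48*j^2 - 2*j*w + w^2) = 6*j + w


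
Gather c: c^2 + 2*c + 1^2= c^2 + 2*c + 1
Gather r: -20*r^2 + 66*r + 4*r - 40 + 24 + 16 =-20*r^2 + 70*r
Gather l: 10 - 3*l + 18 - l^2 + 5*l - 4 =-l^2 + 2*l + 24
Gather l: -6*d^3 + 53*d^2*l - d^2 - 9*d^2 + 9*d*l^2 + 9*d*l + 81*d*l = -6*d^3 - 10*d^2 + 9*d*l^2 + l*(53*d^2 + 90*d)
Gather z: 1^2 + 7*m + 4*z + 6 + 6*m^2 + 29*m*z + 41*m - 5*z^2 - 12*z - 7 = 6*m^2 + 48*m - 5*z^2 + z*(29*m - 8)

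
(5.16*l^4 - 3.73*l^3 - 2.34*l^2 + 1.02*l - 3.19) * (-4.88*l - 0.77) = -25.1808*l^5 + 14.2292*l^4 + 14.2913*l^3 - 3.1758*l^2 + 14.7818*l + 2.4563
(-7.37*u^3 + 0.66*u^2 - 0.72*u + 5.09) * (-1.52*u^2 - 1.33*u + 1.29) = 11.2024*u^5 + 8.7989*u^4 - 9.2907*u^3 - 5.9278*u^2 - 7.6985*u + 6.5661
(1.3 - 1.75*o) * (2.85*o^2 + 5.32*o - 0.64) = -4.9875*o^3 - 5.605*o^2 + 8.036*o - 0.832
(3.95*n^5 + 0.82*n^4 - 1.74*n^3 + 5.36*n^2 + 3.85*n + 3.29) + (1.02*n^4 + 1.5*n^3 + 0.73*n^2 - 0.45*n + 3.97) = 3.95*n^5 + 1.84*n^4 - 0.24*n^3 + 6.09*n^2 + 3.4*n + 7.26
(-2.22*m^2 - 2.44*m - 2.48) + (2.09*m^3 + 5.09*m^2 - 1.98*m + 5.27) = 2.09*m^3 + 2.87*m^2 - 4.42*m + 2.79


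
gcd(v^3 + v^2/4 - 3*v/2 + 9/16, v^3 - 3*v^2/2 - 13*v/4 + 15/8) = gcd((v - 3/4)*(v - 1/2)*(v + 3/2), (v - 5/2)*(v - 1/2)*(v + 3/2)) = v^2 + v - 3/4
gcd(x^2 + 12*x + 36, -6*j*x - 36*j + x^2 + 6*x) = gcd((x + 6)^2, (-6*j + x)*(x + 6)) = x + 6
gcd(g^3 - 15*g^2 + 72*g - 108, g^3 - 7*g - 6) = g - 3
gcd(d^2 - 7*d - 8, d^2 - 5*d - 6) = d + 1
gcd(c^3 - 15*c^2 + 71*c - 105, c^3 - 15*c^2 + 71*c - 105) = c^3 - 15*c^2 + 71*c - 105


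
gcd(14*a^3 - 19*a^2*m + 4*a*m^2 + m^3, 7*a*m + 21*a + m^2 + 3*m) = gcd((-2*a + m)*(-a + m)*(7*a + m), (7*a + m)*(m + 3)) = 7*a + m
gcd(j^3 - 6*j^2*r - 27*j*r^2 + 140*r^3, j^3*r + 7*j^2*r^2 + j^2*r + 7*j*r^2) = 1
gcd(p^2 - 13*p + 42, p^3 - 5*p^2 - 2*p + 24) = 1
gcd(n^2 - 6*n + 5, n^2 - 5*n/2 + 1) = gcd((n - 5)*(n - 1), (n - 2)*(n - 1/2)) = 1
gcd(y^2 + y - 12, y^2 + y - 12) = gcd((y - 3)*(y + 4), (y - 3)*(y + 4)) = y^2 + y - 12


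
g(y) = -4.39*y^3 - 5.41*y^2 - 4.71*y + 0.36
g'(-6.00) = -413.91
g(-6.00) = 782.10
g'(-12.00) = -1771.35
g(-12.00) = 6863.76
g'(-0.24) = -2.87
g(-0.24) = 1.24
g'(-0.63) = -3.12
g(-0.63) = 2.28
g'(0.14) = -6.48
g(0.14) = -0.42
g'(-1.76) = -26.46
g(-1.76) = 15.82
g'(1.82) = -68.03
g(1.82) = -52.60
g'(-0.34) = -2.55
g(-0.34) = 1.51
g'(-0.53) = -2.67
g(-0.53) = 1.99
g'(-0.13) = -3.53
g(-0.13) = 0.89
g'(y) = -13.17*y^2 - 10.82*y - 4.71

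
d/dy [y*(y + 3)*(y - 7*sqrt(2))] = 3*y^2 - 14*sqrt(2)*y + 6*y - 21*sqrt(2)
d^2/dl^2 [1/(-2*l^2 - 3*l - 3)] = 2*(4*l^2 + 6*l - (4*l + 3)^2 + 6)/(2*l^2 + 3*l + 3)^3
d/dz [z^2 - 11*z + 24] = 2*z - 11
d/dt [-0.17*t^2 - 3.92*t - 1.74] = -0.34*t - 3.92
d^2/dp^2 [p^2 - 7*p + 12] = 2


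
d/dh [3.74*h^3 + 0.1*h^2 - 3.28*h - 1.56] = 11.22*h^2 + 0.2*h - 3.28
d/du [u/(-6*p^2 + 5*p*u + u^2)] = (-6*p^2 + 5*p*u + u^2 - u*(5*p + 2*u))/(-6*p^2 + 5*p*u + u^2)^2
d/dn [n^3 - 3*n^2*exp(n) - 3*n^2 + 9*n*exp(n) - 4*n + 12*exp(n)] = -3*n^2*exp(n) + 3*n^2 + 3*n*exp(n) - 6*n + 21*exp(n) - 4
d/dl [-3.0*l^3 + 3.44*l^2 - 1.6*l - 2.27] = -9.0*l^2 + 6.88*l - 1.6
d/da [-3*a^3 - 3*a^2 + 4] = 3*a*(-3*a - 2)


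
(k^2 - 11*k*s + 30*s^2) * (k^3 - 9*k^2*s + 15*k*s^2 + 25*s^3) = k^5 - 20*k^4*s + 144*k^3*s^2 - 410*k^2*s^3 + 175*k*s^4 + 750*s^5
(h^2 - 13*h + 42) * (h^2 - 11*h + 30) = h^4 - 24*h^3 + 215*h^2 - 852*h + 1260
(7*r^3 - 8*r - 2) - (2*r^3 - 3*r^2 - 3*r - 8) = 5*r^3 + 3*r^2 - 5*r + 6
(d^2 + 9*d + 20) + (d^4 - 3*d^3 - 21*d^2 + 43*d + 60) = d^4 - 3*d^3 - 20*d^2 + 52*d + 80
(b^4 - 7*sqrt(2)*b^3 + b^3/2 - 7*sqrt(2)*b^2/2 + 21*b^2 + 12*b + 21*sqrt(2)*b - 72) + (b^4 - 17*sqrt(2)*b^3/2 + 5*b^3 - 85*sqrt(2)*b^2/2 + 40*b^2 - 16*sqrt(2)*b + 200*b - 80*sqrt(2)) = 2*b^4 - 31*sqrt(2)*b^3/2 + 11*b^3/2 - 46*sqrt(2)*b^2 + 61*b^2 + 5*sqrt(2)*b + 212*b - 80*sqrt(2) - 72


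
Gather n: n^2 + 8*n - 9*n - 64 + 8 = n^2 - n - 56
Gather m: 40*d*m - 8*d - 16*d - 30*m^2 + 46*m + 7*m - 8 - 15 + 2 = -24*d - 30*m^2 + m*(40*d + 53) - 21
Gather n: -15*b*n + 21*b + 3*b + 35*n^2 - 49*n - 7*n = 24*b + 35*n^2 + n*(-15*b - 56)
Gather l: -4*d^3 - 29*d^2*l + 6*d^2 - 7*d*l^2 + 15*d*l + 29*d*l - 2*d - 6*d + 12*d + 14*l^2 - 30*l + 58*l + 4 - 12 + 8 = -4*d^3 + 6*d^2 + 4*d + l^2*(14 - 7*d) + l*(-29*d^2 + 44*d + 28)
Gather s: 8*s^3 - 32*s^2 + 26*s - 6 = 8*s^3 - 32*s^2 + 26*s - 6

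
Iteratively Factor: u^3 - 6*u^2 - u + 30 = (u - 5)*(u^2 - u - 6) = (u - 5)*(u - 3)*(u + 2)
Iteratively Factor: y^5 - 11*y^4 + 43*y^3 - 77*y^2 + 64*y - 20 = (y - 1)*(y^4 - 10*y^3 + 33*y^2 - 44*y + 20) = (y - 2)*(y - 1)*(y^3 - 8*y^2 + 17*y - 10) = (y - 5)*(y - 2)*(y - 1)*(y^2 - 3*y + 2) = (y - 5)*(y - 2)*(y - 1)^2*(y - 2)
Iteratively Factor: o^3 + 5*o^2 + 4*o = (o)*(o^2 + 5*o + 4) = o*(o + 4)*(o + 1)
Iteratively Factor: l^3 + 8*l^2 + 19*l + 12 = (l + 4)*(l^2 + 4*l + 3) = (l + 3)*(l + 4)*(l + 1)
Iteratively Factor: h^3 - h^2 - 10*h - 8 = (h + 1)*(h^2 - 2*h - 8) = (h + 1)*(h + 2)*(h - 4)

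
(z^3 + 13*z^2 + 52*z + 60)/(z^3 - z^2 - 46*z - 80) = (z + 6)/(z - 8)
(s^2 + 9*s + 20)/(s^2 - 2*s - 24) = (s + 5)/(s - 6)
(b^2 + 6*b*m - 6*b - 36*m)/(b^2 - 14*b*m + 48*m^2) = (b^2 + 6*b*m - 6*b - 36*m)/(b^2 - 14*b*m + 48*m^2)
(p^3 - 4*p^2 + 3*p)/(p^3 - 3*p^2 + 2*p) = (p - 3)/(p - 2)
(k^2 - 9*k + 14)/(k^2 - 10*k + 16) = (k - 7)/(k - 8)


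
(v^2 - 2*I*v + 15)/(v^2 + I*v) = (v^2 - 2*I*v + 15)/(v*(v + I))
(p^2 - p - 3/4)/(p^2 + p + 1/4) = (2*p - 3)/(2*p + 1)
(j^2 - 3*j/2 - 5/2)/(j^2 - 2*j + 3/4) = 2*(2*j^2 - 3*j - 5)/(4*j^2 - 8*j + 3)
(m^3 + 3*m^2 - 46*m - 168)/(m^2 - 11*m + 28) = (m^2 + 10*m + 24)/(m - 4)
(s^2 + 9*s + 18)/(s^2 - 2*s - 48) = (s + 3)/(s - 8)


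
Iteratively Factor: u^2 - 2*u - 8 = (u + 2)*(u - 4)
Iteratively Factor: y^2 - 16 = (y + 4)*(y - 4)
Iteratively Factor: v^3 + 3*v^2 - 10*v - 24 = (v + 2)*(v^2 + v - 12) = (v + 2)*(v + 4)*(v - 3)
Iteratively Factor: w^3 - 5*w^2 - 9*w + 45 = (w + 3)*(w^2 - 8*w + 15) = (w - 5)*(w + 3)*(w - 3)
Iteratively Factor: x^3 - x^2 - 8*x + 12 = (x - 2)*(x^2 + x - 6) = (x - 2)*(x + 3)*(x - 2)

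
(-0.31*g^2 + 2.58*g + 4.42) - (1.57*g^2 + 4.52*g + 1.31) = -1.88*g^2 - 1.94*g + 3.11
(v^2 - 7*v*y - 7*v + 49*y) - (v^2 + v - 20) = -7*v*y - 8*v + 49*y + 20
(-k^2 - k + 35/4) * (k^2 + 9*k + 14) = -k^4 - 10*k^3 - 57*k^2/4 + 259*k/4 + 245/2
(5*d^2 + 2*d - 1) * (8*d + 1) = 40*d^3 + 21*d^2 - 6*d - 1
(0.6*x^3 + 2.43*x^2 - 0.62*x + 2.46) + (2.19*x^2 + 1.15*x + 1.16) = 0.6*x^3 + 4.62*x^2 + 0.53*x + 3.62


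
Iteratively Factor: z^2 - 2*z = (z - 2)*(z)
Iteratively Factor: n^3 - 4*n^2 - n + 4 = (n - 1)*(n^2 - 3*n - 4) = (n - 4)*(n - 1)*(n + 1)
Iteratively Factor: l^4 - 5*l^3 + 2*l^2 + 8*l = (l - 4)*(l^3 - l^2 - 2*l) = (l - 4)*(l - 2)*(l^2 + l) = l*(l - 4)*(l - 2)*(l + 1)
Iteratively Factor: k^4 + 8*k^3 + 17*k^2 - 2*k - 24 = (k + 4)*(k^3 + 4*k^2 + k - 6) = (k + 3)*(k + 4)*(k^2 + k - 2) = (k + 2)*(k + 3)*(k + 4)*(k - 1)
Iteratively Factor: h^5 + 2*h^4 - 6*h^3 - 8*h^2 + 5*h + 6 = (h + 3)*(h^4 - h^3 - 3*h^2 + h + 2) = (h - 2)*(h + 3)*(h^3 + h^2 - h - 1) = (h - 2)*(h - 1)*(h + 3)*(h^2 + 2*h + 1) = (h - 2)*(h - 1)*(h + 1)*(h + 3)*(h + 1)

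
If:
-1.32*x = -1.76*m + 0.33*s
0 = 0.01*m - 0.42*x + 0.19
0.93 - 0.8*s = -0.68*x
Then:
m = 0.64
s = 1.56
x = 0.47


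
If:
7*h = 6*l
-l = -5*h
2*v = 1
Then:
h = 0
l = 0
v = 1/2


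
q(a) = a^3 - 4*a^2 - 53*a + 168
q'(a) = 3*a^2 - 8*a - 53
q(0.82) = 122.40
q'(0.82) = -57.54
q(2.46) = 28.30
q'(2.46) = -54.53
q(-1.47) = 234.09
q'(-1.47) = -34.76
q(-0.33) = 185.02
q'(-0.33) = -50.03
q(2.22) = 41.57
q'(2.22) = -55.97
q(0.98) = 113.16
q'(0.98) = -57.96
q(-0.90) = 211.73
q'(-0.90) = -43.37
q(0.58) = 136.11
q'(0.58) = -56.63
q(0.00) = 168.00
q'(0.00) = -53.00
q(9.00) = 96.00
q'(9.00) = 118.00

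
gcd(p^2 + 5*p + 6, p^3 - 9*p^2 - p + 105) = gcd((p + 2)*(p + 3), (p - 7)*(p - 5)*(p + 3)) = p + 3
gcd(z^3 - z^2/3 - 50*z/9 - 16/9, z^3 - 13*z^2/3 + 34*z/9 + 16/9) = z^2 - 7*z/3 - 8/9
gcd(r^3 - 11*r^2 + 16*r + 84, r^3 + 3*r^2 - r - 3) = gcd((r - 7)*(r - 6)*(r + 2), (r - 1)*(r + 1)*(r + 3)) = 1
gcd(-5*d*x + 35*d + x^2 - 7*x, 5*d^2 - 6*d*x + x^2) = -5*d + x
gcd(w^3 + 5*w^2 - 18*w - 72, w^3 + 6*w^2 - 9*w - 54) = w^2 + 9*w + 18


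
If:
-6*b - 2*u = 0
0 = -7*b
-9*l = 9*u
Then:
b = 0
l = 0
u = 0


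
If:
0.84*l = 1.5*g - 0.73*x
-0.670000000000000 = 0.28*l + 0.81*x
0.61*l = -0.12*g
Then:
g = -0.37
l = 0.07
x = -0.85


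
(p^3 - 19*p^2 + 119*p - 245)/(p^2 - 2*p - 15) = (p^2 - 14*p + 49)/(p + 3)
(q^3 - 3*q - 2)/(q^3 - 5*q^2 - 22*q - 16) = (q^2 - q - 2)/(q^2 - 6*q - 16)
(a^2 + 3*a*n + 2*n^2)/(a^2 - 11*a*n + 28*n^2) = (a^2 + 3*a*n + 2*n^2)/(a^2 - 11*a*n + 28*n^2)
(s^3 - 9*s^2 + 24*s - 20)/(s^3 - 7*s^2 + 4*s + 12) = (s^2 - 7*s + 10)/(s^2 - 5*s - 6)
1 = 1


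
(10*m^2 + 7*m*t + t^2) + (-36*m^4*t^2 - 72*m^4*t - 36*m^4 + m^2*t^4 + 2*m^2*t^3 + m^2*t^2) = -36*m^4*t^2 - 72*m^4*t - 36*m^4 + m^2*t^4 + 2*m^2*t^3 + m^2*t^2 + 10*m^2 + 7*m*t + t^2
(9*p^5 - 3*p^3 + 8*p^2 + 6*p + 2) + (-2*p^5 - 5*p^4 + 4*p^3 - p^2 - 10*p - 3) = 7*p^5 - 5*p^4 + p^3 + 7*p^2 - 4*p - 1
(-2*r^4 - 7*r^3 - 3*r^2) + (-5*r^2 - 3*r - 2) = -2*r^4 - 7*r^3 - 8*r^2 - 3*r - 2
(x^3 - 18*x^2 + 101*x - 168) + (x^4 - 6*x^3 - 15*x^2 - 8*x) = x^4 - 5*x^3 - 33*x^2 + 93*x - 168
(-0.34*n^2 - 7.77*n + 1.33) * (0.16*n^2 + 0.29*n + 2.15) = -0.0544*n^4 - 1.3418*n^3 - 2.7715*n^2 - 16.3198*n + 2.8595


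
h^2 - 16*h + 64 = (h - 8)^2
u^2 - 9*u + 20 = (u - 5)*(u - 4)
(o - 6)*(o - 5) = o^2 - 11*o + 30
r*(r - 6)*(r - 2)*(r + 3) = r^4 - 5*r^3 - 12*r^2 + 36*r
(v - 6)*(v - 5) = v^2 - 11*v + 30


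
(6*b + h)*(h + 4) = 6*b*h + 24*b + h^2 + 4*h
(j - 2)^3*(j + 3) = j^4 - 3*j^3 - 6*j^2 + 28*j - 24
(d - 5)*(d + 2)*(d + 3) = d^3 - 19*d - 30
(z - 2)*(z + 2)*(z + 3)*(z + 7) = z^4 + 10*z^3 + 17*z^2 - 40*z - 84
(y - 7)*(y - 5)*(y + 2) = y^3 - 10*y^2 + 11*y + 70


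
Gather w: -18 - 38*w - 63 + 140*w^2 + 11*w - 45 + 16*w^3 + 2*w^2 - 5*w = 16*w^3 + 142*w^2 - 32*w - 126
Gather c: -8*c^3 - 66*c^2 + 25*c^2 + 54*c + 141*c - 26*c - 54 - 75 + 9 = -8*c^3 - 41*c^2 + 169*c - 120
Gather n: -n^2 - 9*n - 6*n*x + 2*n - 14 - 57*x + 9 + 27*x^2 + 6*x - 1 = -n^2 + n*(-6*x - 7) + 27*x^2 - 51*x - 6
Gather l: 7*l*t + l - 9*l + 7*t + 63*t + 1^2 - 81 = l*(7*t - 8) + 70*t - 80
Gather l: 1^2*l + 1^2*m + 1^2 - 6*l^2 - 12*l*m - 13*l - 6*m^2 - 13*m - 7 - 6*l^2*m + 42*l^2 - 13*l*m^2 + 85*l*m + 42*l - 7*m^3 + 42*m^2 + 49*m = l^2*(36 - 6*m) + l*(-13*m^2 + 73*m + 30) - 7*m^3 + 36*m^2 + 37*m - 6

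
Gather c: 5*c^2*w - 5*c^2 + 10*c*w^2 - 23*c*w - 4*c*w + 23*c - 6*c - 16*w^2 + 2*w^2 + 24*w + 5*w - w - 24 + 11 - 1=c^2*(5*w - 5) + c*(10*w^2 - 27*w + 17) - 14*w^2 + 28*w - 14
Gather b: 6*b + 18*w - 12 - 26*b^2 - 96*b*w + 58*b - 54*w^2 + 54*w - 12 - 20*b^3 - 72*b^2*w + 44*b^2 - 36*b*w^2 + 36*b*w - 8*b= -20*b^3 + b^2*(18 - 72*w) + b*(-36*w^2 - 60*w + 56) - 54*w^2 + 72*w - 24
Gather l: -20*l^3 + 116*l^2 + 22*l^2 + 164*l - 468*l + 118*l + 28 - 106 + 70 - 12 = -20*l^3 + 138*l^2 - 186*l - 20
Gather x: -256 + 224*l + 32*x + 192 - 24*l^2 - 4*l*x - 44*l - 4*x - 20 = -24*l^2 + 180*l + x*(28 - 4*l) - 84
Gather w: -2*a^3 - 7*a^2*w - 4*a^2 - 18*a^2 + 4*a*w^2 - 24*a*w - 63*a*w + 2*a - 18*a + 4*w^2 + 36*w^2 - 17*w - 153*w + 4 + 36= -2*a^3 - 22*a^2 - 16*a + w^2*(4*a + 40) + w*(-7*a^2 - 87*a - 170) + 40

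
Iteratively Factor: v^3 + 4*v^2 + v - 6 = (v + 2)*(v^2 + 2*v - 3) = (v - 1)*(v + 2)*(v + 3)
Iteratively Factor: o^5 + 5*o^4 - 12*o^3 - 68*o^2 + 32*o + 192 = (o + 4)*(o^4 + o^3 - 16*o^2 - 4*o + 48) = (o - 3)*(o + 4)*(o^3 + 4*o^2 - 4*o - 16) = (o - 3)*(o + 2)*(o + 4)*(o^2 + 2*o - 8) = (o - 3)*(o + 2)*(o + 4)^2*(o - 2)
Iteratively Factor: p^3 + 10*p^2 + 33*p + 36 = (p + 4)*(p^2 + 6*p + 9) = (p + 3)*(p + 4)*(p + 3)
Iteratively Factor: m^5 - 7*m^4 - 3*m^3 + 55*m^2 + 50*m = (m + 1)*(m^4 - 8*m^3 + 5*m^2 + 50*m) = (m - 5)*(m + 1)*(m^3 - 3*m^2 - 10*m) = (m - 5)*(m + 1)*(m + 2)*(m^2 - 5*m) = (m - 5)^2*(m + 1)*(m + 2)*(m)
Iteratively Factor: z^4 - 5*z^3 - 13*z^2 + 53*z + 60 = (z + 1)*(z^3 - 6*z^2 - 7*z + 60) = (z - 5)*(z + 1)*(z^2 - z - 12) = (z - 5)*(z - 4)*(z + 1)*(z + 3)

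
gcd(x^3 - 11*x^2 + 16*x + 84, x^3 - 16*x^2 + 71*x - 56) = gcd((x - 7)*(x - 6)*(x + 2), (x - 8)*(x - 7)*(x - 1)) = x - 7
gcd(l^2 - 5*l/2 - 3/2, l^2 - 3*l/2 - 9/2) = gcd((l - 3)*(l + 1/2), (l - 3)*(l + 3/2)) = l - 3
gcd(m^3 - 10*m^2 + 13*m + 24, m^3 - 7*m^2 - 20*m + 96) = m^2 - 11*m + 24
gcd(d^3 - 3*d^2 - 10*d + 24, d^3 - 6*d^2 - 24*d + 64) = d - 2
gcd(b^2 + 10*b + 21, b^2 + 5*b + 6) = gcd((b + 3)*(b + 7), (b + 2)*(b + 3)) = b + 3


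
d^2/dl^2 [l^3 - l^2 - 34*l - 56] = 6*l - 2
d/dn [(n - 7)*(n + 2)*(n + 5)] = 3*n^2 - 39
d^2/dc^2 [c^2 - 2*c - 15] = 2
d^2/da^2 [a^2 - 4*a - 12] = 2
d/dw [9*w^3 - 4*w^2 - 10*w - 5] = 27*w^2 - 8*w - 10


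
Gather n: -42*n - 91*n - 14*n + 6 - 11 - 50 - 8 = -147*n - 63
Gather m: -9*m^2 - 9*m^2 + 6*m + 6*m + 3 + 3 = -18*m^2 + 12*m + 6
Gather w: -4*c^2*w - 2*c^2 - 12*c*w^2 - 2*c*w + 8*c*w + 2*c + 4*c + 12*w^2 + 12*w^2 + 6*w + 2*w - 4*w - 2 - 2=-2*c^2 + 6*c + w^2*(24 - 12*c) + w*(-4*c^2 + 6*c + 4) - 4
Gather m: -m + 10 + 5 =15 - m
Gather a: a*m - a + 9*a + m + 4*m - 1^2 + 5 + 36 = a*(m + 8) + 5*m + 40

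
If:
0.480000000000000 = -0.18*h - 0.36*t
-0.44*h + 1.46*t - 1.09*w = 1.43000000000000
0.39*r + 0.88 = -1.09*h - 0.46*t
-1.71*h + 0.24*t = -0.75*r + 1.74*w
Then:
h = 2.82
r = -6.90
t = -2.74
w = -6.12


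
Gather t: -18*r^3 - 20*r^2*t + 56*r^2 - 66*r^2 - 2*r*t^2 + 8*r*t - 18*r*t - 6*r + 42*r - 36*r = -18*r^3 - 10*r^2 - 2*r*t^2 + t*(-20*r^2 - 10*r)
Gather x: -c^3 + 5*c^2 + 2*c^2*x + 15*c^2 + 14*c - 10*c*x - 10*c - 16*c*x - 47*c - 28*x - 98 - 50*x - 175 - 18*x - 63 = -c^3 + 20*c^2 - 43*c + x*(2*c^2 - 26*c - 96) - 336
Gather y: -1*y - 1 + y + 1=0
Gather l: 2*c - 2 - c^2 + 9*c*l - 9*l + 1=-c^2 + 2*c + l*(9*c - 9) - 1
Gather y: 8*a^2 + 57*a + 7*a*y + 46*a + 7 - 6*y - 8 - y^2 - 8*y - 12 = 8*a^2 + 103*a - y^2 + y*(7*a - 14) - 13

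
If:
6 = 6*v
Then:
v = 1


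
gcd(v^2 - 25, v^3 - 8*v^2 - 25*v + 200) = v^2 - 25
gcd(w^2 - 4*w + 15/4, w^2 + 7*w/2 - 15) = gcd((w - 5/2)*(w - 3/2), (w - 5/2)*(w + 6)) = w - 5/2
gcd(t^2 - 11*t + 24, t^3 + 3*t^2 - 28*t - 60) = 1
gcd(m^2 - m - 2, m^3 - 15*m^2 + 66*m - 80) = m - 2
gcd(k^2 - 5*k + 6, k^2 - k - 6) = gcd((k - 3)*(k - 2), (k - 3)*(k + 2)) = k - 3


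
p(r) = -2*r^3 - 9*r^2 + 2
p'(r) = -6*r^2 - 18*r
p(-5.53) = 65.00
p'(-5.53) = -83.95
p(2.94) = -126.62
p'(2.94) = -104.78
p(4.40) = -342.61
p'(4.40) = -195.36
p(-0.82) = -2.95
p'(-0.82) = 10.73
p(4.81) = -428.79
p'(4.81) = -225.40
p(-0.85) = -3.27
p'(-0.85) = 10.96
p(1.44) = -22.63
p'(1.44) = -38.36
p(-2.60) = -23.69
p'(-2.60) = 6.24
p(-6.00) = 110.00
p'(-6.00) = -108.00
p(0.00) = 2.00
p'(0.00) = 0.00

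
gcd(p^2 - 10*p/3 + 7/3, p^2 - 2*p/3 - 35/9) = p - 7/3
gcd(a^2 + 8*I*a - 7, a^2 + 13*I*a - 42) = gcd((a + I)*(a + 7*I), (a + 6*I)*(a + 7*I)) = a + 7*I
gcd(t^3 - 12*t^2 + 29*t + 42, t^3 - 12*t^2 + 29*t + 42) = t^3 - 12*t^2 + 29*t + 42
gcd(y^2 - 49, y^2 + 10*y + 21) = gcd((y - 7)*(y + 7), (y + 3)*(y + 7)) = y + 7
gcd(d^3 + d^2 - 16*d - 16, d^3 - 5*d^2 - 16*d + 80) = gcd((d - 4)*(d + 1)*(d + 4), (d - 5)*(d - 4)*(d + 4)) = d^2 - 16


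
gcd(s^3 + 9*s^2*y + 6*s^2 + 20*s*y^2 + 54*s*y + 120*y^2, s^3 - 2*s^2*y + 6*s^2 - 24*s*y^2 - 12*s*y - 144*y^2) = s^2 + 4*s*y + 6*s + 24*y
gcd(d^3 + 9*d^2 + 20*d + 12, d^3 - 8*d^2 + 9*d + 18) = d + 1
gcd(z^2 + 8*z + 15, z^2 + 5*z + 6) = z + 3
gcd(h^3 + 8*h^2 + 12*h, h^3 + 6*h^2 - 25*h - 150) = h + 6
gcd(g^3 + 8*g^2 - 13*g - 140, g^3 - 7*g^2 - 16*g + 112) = g - 4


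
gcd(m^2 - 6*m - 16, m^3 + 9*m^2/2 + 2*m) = 1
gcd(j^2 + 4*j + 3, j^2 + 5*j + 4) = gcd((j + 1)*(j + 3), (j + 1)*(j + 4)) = j + 1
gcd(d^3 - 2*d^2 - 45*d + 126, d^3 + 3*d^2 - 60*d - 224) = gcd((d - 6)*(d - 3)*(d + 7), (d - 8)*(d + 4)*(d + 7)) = d + 7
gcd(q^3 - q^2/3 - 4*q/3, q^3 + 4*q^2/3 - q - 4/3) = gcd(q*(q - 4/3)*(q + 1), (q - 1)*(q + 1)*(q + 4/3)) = q + 1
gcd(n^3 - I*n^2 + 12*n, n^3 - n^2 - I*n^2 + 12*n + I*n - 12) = n^2 - I*n + 12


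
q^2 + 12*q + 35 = (q + 5)*(q + 7)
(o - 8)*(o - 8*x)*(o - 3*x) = o^3 - 11*o^2*x - 8*o^2 + 24*o*x^2 + 88*o*x - 192*x^2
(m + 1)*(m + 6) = m^2 + 7*m + 6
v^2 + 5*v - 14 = (v - 2)*(v + 7)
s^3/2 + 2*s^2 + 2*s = s*(s/2 + 1)*(s + 2)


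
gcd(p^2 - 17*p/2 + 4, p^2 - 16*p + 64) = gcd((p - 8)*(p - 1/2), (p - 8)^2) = p - 8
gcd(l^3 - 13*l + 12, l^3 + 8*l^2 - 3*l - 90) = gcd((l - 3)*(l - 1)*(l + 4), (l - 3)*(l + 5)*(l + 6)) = l - 3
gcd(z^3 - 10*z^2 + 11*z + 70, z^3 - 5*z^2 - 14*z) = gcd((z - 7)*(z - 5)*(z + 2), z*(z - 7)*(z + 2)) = z^2 - 5*z - 14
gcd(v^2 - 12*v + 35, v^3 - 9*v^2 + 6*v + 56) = v - 7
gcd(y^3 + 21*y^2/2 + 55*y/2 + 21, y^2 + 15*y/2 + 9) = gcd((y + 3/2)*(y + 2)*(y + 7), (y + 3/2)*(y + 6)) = y + 3/2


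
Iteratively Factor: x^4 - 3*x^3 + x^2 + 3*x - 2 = (x - 1)*(x^3 - 2*x^2 - x + 2) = (x - 1)^2*(x^2 - x - 2) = (x - 2)*(x - 1)^2*(x + 1)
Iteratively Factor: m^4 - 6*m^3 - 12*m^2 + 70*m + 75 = (m - 5)*(m^3 - m^2 - 17*m - 15) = (m - 5)*(m + 1)*(m^2 - 2*m - 15) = (m - 5)*(m + 1)*(m + 3)*(m - 5)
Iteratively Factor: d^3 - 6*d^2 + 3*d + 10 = (d - 5)*(d^2 - d - 2) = (d - 5)*(d - 2)*(d + 1)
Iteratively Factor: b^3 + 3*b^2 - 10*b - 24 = (b - 3)*(b^2 + 6*b + 8) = (b - 3)*(b + 2)*(b + 4)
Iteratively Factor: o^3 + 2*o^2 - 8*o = (o - 2)*(o^2 + 4*o) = (o - 2)*(o + 4)*(o)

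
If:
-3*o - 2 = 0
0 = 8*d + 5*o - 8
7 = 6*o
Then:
No Solution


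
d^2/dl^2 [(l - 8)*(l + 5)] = 2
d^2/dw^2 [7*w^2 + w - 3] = 14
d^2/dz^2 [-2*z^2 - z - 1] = -4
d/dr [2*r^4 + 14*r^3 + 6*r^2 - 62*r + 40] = 8*r^3 + 42*r^2 + 12*r - 62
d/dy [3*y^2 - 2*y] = 6*y - 2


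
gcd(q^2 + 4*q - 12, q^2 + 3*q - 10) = q - 2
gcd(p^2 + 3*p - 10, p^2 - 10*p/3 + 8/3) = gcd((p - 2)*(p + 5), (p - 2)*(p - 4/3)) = p - 2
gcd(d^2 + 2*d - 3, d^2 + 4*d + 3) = d + 3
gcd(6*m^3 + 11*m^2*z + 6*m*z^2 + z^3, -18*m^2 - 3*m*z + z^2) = 3*m + z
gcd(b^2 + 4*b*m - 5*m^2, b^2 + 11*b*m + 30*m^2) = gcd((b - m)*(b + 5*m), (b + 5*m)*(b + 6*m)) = b + 5*m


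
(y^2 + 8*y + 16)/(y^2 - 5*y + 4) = (y^2 + 8*y + 16)/(y^2 - 5*y + 4)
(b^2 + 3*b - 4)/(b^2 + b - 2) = (b + 4)/(b + 2)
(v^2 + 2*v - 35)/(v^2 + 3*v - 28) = (v - 5)/(v - 4)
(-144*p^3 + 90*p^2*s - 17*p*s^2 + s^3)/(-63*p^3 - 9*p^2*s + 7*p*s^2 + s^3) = (48*p^2 - 14*p*s + s^2)/(21*p^2 + 10*p*s + s^2)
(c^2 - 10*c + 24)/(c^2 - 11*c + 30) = (c - 4)/(c - 5)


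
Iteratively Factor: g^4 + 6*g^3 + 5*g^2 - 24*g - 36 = (g - 2)*(g^3 + 8*g^2 + 21*g + 18) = (g - 2)*(g + 3)*(g^2 + 5*g + 6) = (g - 2)*(g + 2)*(g + 3)*(g + 3)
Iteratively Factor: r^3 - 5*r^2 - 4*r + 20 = (r - 5)*(r^2 - 4) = (r - 5)*(r + 2)*(r - 2)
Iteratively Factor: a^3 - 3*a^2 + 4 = (a + 1)*(a^2 - 4*a + 4) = (a - 2)*(a + 1)*(a - 2)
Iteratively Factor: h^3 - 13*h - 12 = (h - 4)*(h^2 + 4*h + 3) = (h - 4)*(h + 1)*(h + 3)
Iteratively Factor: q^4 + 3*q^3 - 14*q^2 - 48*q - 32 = (q + 4)*(q^3 - q^2 - 10*q - 8) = (q + 1)*(q + 4)*(q^2 - 2*q - 8) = (q + 1)*(q + 2)*(q + 4)*(q - 4)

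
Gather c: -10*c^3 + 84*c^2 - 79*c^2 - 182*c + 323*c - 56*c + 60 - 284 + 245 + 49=-10*c^3 + 5*c^2 + 85*c + 70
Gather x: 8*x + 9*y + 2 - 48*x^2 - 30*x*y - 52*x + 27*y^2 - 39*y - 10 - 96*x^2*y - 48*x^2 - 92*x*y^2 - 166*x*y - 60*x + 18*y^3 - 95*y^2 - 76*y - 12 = x^2*(-96*y - 96) + x*(-92*y^2 - 196*y - 104) + 18*y^3 - 68*y^2 - 106*y - 20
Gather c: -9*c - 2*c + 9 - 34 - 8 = -11*c - 33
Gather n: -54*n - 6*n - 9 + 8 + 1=-60*n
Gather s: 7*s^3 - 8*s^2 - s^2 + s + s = 7*s^3 - 9*s^2 + 2*s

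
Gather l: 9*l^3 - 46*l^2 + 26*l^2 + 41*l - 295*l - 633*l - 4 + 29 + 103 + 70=9*l^3 - 20*l^2 - 887*l + 198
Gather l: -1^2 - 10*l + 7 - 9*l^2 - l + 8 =-9*l^2 - 11*l + 14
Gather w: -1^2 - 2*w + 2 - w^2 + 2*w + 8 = 9 - w^2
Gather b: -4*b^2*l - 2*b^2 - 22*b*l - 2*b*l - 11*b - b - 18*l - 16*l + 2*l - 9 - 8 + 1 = b^2*(-4*l - 2) + b*(-24*l - 12) - 32*l - 16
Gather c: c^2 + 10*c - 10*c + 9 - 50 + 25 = c^2 - 16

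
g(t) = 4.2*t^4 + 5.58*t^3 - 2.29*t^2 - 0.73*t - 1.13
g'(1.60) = 103.61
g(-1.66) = 0.14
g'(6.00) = 4203.23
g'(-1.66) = -23.85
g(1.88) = 78.95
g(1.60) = 42.22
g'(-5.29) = -1995.05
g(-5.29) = 2401.67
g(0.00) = -1.13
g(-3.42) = 325.96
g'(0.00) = -0.73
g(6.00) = 6560.53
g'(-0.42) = 2.90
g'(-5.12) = -1793.31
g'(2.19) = 245.98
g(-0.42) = -1.51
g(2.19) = 141.51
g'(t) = 16.8*t^3 + 16.74*t^2 - 4.58*t - 0.73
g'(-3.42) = -461.30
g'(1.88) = 161.46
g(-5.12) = 2079.86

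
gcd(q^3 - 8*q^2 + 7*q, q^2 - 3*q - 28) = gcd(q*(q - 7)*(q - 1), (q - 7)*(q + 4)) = q - 7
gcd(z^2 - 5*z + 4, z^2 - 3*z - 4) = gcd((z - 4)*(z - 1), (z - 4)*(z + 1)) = z - 4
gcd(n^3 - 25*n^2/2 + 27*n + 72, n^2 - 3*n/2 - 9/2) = n + 3/2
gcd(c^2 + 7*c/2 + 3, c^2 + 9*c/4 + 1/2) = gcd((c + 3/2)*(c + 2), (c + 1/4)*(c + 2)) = c + 2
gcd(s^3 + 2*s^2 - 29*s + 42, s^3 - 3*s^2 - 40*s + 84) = s - 2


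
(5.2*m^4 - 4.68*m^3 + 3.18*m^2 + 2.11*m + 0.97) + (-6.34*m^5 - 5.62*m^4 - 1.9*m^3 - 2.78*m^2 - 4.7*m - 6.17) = -6.34*m^5 - 0.42*m^4 - 6.58*m^3 + 0.4*m^2 - 2.59*m - 5.2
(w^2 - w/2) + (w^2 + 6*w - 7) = 2*w^2 + 11*w/2 - 7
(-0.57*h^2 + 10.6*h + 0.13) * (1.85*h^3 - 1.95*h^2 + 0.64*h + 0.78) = -1.0545*h^5 + 20.7215*h^4 - 20.7943*h^3 + 6.0859*h^2 + 8.3512*h + 0.1014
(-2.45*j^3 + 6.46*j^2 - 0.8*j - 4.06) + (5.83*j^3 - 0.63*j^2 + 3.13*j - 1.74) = 3.38*j^3 + 5.83*j^2 + 2.33*j - 5.8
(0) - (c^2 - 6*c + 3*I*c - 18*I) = -c^2 + 6*c - 3*I*c + 18*I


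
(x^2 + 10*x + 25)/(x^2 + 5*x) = (x + 5)/x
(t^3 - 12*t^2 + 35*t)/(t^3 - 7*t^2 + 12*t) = (t^2 - 12*t + 35)/(t^2 - 7*t + 12)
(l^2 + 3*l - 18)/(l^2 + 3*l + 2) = (l^2 + 3*l - 18)/(l^2 + 3*l + 2)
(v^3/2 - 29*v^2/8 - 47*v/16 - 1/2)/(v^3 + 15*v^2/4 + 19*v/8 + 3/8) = (v - 8)/(2*(v + 3))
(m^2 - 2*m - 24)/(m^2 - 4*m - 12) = (m + 4)/(m + 2)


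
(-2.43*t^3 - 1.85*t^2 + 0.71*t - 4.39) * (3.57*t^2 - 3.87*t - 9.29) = -8.6751*t^5 + 2.7996*t^4 + 32.2689*t^3 - 1.2335*t^2 + 10.3934*t + 40.7831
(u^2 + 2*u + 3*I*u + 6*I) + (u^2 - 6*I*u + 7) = 2*u^2 + 2*u - 3*I*u + 7 + 6*I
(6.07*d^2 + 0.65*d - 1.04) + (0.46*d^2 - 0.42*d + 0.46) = 6.53*d^2 + 0.23*d - 0.58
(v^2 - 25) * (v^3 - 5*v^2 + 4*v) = v^5 - 5*v^4 - 21*v^3 + 125*v^2 - 100*v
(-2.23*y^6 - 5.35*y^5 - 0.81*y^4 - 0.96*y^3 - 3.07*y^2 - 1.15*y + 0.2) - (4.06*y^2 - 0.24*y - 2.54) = -2.23*y^6 - 5.35*y^5 - 0.81*y^4 - 0.96*y^3 - 7.13*y^2 - 0.91*y + 2.74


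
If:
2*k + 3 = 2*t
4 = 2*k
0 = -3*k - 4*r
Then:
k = 2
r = -3/2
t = 7/2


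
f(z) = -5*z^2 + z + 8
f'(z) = 1 - 10*z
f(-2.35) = -21.96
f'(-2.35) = 24.50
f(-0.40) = 6.80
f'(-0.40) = 5.00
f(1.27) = 1.21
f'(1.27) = -11.70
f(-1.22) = -0.66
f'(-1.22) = 13.20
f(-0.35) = 7.04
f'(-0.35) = 4.50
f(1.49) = -1.61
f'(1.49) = -13.90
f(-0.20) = 7.60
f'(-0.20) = 3.00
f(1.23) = 1.67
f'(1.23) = -11.30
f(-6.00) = -178.00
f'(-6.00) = 61.00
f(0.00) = 8.00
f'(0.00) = 1.00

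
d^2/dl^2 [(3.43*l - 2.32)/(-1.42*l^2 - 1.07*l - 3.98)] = (-(2.84*l + 1.07)*(3.43*l - 2.32)*(5.68*l + 2.14) + (29.2236*l + 0.751400000000002)*(1.42*l^2 + 1.07*l + 3.98))/(1.42*l^2 + 1.07*l + 3.98)^3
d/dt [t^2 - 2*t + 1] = 2*t - 2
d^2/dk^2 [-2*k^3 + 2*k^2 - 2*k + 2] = 4 - 12*k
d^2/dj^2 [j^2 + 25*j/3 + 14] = 2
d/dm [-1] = 0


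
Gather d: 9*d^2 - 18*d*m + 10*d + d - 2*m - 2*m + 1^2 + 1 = 9*d^2 + d*(11 - 18*m) - 4*m + 2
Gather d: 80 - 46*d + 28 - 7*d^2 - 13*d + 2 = -7*d^2 - 59*d + 110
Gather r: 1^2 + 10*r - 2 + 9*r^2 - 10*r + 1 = 9*r^2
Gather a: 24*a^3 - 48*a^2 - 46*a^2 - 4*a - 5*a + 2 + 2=24*a^3 - 94*a^2 - 9*a + 4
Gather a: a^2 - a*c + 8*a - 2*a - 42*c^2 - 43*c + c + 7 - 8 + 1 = a^2 + a*(6 - c) - 42*c^2 - 42*c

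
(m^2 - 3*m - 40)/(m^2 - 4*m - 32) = (m + 5)/(m + 4)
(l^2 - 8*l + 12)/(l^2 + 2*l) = (l^2 - 8*l + 12)/(l*(l + 2))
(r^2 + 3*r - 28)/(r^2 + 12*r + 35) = (r - 4)/(r + 5)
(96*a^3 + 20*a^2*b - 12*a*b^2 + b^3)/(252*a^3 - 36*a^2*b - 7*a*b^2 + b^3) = (16*a^2 + 6*a*b - b^2)/(42*a^2 + a*b - b^2)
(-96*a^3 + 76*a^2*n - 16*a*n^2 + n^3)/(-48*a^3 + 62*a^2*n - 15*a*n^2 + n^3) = (2*a - n)/(a - n)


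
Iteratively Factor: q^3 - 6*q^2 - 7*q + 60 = (q + 3)*(q^2 - 9*q + 20) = (q - 5)*(q + 3)*(q - 4)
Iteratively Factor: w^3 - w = (w)*(w^2 - 1) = w*(w - 1)*(w + 1)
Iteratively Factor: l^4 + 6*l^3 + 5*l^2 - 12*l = (l - 1)*(l^3 + 7*l^2 + 12*l) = (l - 1)*(l + 4)*(l^2 + 3*l) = (l - 1)*(l + 3)*(l + 4)*(l)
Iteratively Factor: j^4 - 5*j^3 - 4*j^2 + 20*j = (j - 2)*(j^3 - 3*j^2 - 10*j) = (j - 2)*(j + 2)*(j^2 - 5*j) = (j - 5)*(j - 2)*(j + 2)*(j)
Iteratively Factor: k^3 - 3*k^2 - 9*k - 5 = (k + 1)*(k^2 - 4*k - 5) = (k + 1)^2*(k - 5)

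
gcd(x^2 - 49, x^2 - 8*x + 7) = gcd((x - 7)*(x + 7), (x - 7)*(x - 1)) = x - 7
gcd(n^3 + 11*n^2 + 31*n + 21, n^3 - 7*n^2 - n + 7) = n + 1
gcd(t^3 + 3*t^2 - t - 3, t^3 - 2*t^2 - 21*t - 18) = t^2 + 4*t + 3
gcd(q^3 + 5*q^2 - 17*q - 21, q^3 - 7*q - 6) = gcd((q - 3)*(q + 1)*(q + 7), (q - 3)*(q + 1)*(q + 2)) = q^2 - 2*q - 3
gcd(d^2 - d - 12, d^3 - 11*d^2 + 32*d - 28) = 1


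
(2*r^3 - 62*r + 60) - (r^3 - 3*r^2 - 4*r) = r^3 + 3*r^2 - 58*r + 60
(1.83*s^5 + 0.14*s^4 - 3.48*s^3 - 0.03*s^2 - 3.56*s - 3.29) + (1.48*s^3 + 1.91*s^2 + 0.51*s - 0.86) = 1.83*s^5 + 0.14*s^4 - 2.0*s^3 + 1.88*s^2 - 3.05*s - 4.15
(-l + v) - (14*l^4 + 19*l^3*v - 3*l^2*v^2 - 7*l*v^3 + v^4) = -14*l^4 - 19*l^3*v + 3*l^2*v^2 + 7*l*v^3 - l - v^4 + v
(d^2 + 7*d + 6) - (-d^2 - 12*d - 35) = 2*d^2 + 19*d + 41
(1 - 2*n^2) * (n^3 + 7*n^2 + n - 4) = -2*n^5 - 14*n^4 - n^3 + 15*n^2 + n - 4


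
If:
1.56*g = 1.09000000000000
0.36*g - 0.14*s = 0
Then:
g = 0.70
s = 1.80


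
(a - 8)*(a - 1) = a^2 - 9*a + 8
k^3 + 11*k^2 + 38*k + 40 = (k + 2)*(k + 4)*(k + 5)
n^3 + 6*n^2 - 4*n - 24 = (n - 2)*(n + 2)*(n + 6)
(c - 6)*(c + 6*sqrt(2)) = c^2 - 6*c + 6*sqrt(2)*c - 36*sqrt(2)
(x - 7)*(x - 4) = x^2 - 11*x + 28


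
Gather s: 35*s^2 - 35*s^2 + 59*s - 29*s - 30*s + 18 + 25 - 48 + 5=0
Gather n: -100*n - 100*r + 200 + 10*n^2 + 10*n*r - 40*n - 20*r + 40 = 10*n^2 + n*(10*r - 140) - 120*r + 240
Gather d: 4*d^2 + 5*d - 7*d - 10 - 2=4*d^2 - 2*d - 12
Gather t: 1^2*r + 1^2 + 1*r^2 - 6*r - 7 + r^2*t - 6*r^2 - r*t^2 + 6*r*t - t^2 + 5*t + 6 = -5*r^2 - 5*r + t^2*(-r - 1) + t*(r^2 + 6*r + 5)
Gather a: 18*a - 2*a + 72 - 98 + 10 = 16*a - 16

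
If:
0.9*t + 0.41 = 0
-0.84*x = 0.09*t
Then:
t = -0.46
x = 0.05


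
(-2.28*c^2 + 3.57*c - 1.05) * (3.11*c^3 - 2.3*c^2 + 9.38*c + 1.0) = -7.0908*c^5 + 16.3467*c^4 - 32.8629*c^3 + 33.6216*c^2 - 6.279*c - 1.05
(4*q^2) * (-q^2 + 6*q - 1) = -4*q^4 + 24*q^3 - 4*q^2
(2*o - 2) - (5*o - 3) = 1 - 3*o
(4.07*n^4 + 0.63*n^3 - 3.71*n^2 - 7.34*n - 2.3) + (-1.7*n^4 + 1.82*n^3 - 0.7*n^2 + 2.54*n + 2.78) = 2.37*n^4 + 2.45*n^3 - 4.41*n^2 - 4.8*n + 0.48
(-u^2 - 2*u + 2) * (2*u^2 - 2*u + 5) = -2*u^4 - 2*u^3 + 3*u^2 - 14*u + 10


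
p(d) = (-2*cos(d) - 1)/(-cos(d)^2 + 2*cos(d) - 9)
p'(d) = (-2*sin(d)*cos(d) + 2*sin(d))*(-2*cos(d) - 1)/(-cos(d)^2 + 2*cos(d) - 9)^2 + 2*sin(d)/(-cos(d)^2 + 2*cos(d) - 9) = 2*(cos(d)^2 + cos(d) - 10)*sin(d)/(sin(d)^2 + 2*cos(d) - 10)^2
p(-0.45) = 0.35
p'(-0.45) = 0.11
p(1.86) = 0.04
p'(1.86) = -0.21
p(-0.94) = 0.27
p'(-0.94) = 0.22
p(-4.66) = 0.10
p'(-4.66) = -0.24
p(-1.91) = 0.03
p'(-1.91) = 0.20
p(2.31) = -0.03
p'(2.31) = -0.13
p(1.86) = 0.04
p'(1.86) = -0.21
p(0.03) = 0.37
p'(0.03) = -0.01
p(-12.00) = 0.33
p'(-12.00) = -0.14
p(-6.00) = 0.36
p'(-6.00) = -0.07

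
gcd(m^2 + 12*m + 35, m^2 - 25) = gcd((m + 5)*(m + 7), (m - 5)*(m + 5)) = m + 5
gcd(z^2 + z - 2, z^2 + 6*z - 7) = z - 1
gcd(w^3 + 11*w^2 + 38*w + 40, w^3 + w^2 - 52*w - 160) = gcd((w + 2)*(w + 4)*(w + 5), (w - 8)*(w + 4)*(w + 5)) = w^2 + 9*w + 20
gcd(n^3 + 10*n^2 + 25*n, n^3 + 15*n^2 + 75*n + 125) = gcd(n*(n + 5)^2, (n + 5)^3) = n^2 + 10*n + 25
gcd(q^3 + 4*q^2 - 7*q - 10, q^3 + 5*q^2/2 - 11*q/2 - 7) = q^2 - q - 2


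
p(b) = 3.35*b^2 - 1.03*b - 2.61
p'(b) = 6.7*b - 1.03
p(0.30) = -2.62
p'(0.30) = 0.98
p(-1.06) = 2.25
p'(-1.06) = -8.13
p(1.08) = 0.19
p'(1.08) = 6.21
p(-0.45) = -1.47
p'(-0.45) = -4.04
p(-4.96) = 84.91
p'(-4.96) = -34.26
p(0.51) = -2.26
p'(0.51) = 2.39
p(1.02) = -0.18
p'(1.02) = 5.80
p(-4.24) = 61.98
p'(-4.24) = -29.44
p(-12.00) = 492.15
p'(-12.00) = -81.43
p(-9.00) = 278.01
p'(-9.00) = -61.33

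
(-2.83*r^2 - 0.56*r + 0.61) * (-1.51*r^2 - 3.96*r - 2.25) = 4.2733*r^4 + 12.0524*r^3 + 7.664*r^2 - 1.1556*r - 1.3725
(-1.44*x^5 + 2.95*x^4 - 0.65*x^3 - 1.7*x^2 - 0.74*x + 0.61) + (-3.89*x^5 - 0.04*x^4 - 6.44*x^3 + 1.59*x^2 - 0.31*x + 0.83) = -5.33*x^5 + 2.91*x^4 - 7.09*x^3 - 0.11*x^2 - 1.05*x + 1.44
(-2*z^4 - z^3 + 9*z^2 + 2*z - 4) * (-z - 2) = 2*z^5 + 5*z^4 - 7*z^3 - 20*z^2 + 8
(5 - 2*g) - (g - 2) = 7 - 3*g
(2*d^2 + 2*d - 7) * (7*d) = 14*d^3 + 14*d^2 - 49*d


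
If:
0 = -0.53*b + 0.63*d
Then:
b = 1.18867924528302*d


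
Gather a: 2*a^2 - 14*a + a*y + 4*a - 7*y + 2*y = 2*a^2 + a*(y - 10) - 5*y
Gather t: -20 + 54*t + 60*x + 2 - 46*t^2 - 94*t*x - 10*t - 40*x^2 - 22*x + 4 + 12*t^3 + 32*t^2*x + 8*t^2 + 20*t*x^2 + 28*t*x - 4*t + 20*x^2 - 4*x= 12*t^3 + t^2*(32*x - 38) + t*(20*x^2 - 66*x + 40) - 20*x^2 + 34*x - 14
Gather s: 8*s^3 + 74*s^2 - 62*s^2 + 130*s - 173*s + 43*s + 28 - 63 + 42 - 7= 8*s^3 + 12*s^2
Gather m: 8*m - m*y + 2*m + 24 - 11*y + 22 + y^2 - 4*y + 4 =m*(10 - y) + y^2 - 15*y + 50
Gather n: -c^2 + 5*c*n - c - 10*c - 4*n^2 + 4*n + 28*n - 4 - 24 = -c^2 - 11*c - 4*n^2 + n*(5*c + 32) - 28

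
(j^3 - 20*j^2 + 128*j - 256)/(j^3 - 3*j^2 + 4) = (j^3 - 20*j^2 + 128*j - 256)/(j^3 - 3*j^2 + 4)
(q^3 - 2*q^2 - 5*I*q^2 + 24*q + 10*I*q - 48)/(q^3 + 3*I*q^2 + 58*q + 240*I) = (q^2 + q*(-2 + 3*I) - 6*I)/(q^2 + 11*I*q - 30)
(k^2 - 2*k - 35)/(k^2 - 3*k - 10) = (-k^2 + 2*k + 35)/(-k^2 + 3*k + 10)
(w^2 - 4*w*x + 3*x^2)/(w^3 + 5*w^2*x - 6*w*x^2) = (w - 3*x)/(w*(w + 6*x))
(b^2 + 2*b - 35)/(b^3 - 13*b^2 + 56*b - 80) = (b + 7)/(b^2 - 8*b + 16)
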